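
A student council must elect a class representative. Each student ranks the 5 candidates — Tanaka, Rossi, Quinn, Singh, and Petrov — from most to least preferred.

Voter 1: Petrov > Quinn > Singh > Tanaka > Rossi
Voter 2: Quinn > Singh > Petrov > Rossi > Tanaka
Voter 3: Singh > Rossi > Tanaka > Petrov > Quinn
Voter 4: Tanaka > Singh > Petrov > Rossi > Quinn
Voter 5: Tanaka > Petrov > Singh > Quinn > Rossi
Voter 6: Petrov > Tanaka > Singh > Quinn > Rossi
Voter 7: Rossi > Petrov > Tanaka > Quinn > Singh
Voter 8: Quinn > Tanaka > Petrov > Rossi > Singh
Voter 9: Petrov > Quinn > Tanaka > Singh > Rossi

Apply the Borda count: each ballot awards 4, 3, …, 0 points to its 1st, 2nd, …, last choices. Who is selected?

Petrov

Borda scores:
  Tanaka: 1 + 0 + 2 + 4 + 4 + 3 + 2 + 3 + 2 = 21
  Rossi: 0 + 1 + 3 + 1 + 0 + 0 + 4 + 1 + 0 = 10
  Quinn: 3 + 4 + 0 + 0 + 1 + 1 + 1 + 4 + 3 = 17
  Singh: 2 + 3 + 4 + 3 + 2 + 2 + 0 + 0 + 1 = 17
  Petrov: 4 + 2 + 1 + 2 + 3 + 4 + 3 + 2 + 4 = 25
Petrov has the highest total.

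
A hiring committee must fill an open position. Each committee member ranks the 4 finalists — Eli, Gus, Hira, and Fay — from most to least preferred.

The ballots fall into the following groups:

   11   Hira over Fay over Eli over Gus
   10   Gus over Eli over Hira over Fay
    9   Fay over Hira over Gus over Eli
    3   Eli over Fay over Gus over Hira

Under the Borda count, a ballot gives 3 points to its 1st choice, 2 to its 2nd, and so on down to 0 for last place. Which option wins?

Hira

Borda scores:
  Eli: 11·1 + 10·2 + 9·0 + 3·3 = 40
  Gus: 11·0 + 10·3 + 9·1 + 3·1 = 42
  Hira: 11·3 + 10·1 + 9·2 + 3·0 = 61
  Fay: 11·2 + 10·0 + 9·3 + 3·2 = 55
Hira has the highest total.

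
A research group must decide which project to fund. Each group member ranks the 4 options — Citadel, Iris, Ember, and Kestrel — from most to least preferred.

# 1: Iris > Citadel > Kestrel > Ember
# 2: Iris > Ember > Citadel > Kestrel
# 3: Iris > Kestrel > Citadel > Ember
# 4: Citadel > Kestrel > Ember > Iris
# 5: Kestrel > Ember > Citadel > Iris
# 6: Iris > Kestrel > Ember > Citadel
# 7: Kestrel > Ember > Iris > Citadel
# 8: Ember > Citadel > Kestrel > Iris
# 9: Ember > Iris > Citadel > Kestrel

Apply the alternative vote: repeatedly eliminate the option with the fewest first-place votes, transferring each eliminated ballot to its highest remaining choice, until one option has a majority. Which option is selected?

Round 1: Iris 4, Ember 2, Kestrel 2, Citadel 1. Citadel has the fewest and is eliminated.
Round 2: Iris 4, Kestrel 3, Ember 2. Ember has the fewest and is eliminated.
Round 3: Iris 5, Kestrel 4. Iris has a majority.

Iris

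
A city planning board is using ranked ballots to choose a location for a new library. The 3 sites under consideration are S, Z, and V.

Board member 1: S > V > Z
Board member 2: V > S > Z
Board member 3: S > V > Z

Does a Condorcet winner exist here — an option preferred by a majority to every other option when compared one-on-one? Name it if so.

Head-to-head results (3 voters total):
S vs Z: S wins 3–0.
S vs V: S wins 2–1.
Z vs V: V wins 3–0.
S beats each rival — Z (3–0), V (2–1) — so S is the Condorcet winner.

S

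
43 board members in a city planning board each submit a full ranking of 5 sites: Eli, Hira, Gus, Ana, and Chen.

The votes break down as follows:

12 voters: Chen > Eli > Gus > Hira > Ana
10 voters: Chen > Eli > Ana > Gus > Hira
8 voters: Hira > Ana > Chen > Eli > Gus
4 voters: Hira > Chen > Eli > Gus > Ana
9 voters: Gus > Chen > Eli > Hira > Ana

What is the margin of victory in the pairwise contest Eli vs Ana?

27

Ballots ranking Eli above Ana: 12+10+4+9 = 35.
Ballots ranking Ana above Eli: 8.
Eli wins 35–8, a margin of 27.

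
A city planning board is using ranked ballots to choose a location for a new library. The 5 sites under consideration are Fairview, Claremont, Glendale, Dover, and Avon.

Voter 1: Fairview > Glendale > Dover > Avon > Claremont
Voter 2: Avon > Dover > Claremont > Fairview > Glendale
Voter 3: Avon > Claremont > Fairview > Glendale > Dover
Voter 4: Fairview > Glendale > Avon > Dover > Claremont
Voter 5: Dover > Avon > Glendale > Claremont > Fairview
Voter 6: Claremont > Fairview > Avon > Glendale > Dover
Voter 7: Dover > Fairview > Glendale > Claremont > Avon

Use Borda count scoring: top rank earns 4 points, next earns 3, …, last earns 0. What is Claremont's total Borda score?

Borda scores:
  Fairview: 4 + 1 + 2 + 4 + 0 + 3 + 3 = 17
  Claremont: 0 + 2 + 3 + 0 + 1 + 4 + 1 = 11
  Glendale: 3 + 0 + 1 + 3 + 2 + 1 + 2 = 12
  Dover: 2 + 3 + 0 + 1 + 4 + 0 + 4 = 14
  Avon: 1 + 4 + 4 + 2 + 3 + 2 + 0 = 16

11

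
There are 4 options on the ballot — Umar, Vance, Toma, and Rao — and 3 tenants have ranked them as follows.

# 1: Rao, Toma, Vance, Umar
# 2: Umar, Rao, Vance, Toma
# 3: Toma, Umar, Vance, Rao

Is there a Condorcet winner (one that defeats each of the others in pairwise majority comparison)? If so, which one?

No Condorcet winner

Head-to-head results (3 voters total):
Umar vs Vance: Umar wins 2–1.
Umar vs Toma: Toma wins 2–1.
Umar vs Rao: Umar wins 2–1.
Vance vs Toma: Toma wins 2–1.
Vance vs Rao: Rao wins 2–1.
Toma vs Rao: Rao wins 2–1.
No candidate beats all others: Umar beats Rao beats Toma beats Umar, a majority cycle.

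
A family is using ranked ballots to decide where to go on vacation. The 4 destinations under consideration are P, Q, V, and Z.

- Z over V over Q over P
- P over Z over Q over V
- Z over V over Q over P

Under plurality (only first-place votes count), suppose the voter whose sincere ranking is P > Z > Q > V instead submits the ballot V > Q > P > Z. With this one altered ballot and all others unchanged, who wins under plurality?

Z

First-place totals with the altered ballot: P 0, Q 0, V 1, Z 2.
The winner is unchanged: still Z.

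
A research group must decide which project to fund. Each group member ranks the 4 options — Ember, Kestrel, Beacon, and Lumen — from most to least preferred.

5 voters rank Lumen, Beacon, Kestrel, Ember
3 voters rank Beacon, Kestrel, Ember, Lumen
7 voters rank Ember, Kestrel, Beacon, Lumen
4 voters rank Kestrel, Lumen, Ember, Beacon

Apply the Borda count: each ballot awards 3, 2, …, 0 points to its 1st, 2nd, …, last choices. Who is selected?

Borda scores:
  Ember: 5·0 + 3·1 + 7·3 + 4·1 = 28
  Kestrel: 5·1 + 3·2 + 7·2 + 4·3 = 37
  Beacon: 5·2 + 3·3 + 7·1 + 4·0 = 26
  Lumen: 5·3 + 3·0 + 7·0 + 4·2 = 23
Kestrel has the highest total.

Kestrel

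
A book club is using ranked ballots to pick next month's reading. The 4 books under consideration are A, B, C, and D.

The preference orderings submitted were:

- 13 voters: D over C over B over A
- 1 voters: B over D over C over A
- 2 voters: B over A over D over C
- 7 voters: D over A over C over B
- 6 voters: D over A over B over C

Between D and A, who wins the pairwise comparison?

D

Ballots ranking D above A: 13+1+7+6 = 27.
Ballots ranking A above D: 2.
D wins the head-to-head, 27–2.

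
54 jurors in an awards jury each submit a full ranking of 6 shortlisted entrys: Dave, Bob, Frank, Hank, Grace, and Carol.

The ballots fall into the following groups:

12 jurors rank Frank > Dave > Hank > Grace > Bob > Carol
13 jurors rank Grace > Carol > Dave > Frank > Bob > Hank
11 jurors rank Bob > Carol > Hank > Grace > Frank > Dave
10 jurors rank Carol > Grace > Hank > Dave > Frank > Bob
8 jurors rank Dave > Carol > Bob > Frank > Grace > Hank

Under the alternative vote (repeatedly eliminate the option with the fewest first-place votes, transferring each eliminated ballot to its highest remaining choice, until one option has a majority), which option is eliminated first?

Round 1: Grace 13, Frank 12, Bob 11, Carol 10, Dave 8, Hank 0. Hank has the fewest and is eliminated.
Round 2: Grace 13, Frank 12, Bob 11, Carol 10, Dave 8. Dave has the fewest and is eliminated.
Round 3: Carol 18, Grace 13, Frank 12, Bob 11. Bob has the fewest and is eliminated.
Round 4: Carol 29, Grace 13, Frank 12. Carol has a majority.

Hank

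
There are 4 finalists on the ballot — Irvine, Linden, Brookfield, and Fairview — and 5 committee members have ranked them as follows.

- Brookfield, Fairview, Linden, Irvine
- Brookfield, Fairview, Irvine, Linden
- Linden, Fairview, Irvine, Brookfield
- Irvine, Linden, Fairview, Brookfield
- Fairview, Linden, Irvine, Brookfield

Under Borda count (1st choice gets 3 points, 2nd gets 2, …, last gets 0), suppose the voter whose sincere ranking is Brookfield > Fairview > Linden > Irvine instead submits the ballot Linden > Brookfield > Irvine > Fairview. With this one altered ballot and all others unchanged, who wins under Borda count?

Borda totals with the altered ballot: Irvine 7, Linden 10, Brookfield 5, Fairview 8.
The switch changes the winner from Fairview to Linden.

Linden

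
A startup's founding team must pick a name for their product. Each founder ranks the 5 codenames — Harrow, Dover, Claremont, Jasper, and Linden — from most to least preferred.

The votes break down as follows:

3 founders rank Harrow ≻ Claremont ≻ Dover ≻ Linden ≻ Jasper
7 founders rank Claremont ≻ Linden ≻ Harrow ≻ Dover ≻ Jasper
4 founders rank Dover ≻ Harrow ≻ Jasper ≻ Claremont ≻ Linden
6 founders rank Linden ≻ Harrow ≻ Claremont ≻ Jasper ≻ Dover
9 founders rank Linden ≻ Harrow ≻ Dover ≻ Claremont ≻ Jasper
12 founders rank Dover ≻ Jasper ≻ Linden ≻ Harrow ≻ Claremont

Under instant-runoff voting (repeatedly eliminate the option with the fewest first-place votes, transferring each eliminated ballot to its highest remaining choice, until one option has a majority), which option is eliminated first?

Round 1: Dover 16, Linden 15, Claremont 7, Harrow 3, Jasper 0. Jasper has the fewest and is eliminated.
Round 2: Dover 16, Linden 15, Claremont 7, Harrow 3. Harrow has the fewest and is eliminated.
Round 3: Dover 16, Linden 15, Claremont 10. Claremont has the fewest and is eliminated.
Round 4: Linden 22, Dover 19. Linden has a majority.

Jasper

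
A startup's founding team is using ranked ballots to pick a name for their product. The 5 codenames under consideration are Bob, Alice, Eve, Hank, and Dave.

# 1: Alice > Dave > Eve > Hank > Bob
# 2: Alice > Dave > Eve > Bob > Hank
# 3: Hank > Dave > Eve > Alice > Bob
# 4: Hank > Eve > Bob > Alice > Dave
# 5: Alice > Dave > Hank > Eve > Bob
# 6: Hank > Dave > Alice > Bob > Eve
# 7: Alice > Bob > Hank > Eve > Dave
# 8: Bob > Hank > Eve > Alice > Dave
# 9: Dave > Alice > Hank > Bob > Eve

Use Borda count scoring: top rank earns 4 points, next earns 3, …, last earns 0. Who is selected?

Alice

Borda scores:
  Bob: 0 + 1 + 0 + 2 + 0 + 1 + 3 + 4 + 1 = 12
  Alice: 4 + 4 + 1 + 1 + 4 + 2 + 4 + 1 + 3 = 24
  Eve: 2 + 2 + 2 + 3 + 1 + 0 + 1 + 2 + 0 = 13
  Hank: 1 + 0 + 4 + 4 + 2 + 4 + 2 + 3 + 2 = 22
  Dave: 3 + 3 + 3 + 0 + 3 + 3 + 0 + 0 + 4 = 19
Alice has the highest total.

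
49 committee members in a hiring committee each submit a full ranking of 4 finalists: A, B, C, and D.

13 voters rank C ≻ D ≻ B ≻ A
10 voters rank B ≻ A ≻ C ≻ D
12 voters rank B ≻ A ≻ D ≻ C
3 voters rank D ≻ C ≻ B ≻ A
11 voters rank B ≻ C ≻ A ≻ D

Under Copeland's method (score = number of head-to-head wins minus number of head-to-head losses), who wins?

Pairwise results:
  A vs B: B wins 49–0.
  A vs C: C wins 27–22.
  A vs D: A wins 33–16.
  B vs C: B wins 33–16.
  B vs D: B wins 33–16.
  C vs D: C wins 34–15.
Copeland scores (wins − losses):
  A: 1 − 2 = -1
  B: 3 − 0 = 3
  C: 2 − 1 = 1
  D: 0 − 3 = -3
B has the best Copeland score.

B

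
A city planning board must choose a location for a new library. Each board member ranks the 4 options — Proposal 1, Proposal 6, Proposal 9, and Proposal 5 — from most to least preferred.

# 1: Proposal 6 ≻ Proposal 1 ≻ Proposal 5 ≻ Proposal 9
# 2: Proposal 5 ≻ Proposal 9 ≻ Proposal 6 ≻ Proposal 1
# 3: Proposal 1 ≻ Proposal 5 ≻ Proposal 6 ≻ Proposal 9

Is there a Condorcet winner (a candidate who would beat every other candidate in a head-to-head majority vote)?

No

Head-to-head results (3 voters total):
Proposal 1 vs Proposal 6: Proposal 6 wins 2–1.
Proposal 1 vs Proposal 9: Proposal 1 wins 2–1.
Proposal 1 vs Proposal 5: Proposal 1 wins 2–1.
Proposal 6 vs Proposal 9: Proposal 6 wins 2–1.
Proposal 6 vs Proposal 5: Proposal 5 wins 2–1.
Proposal 9 vs Proposal 5: Proposal 5 wins 3–0.
No candidate beats all others: Proposal 1 beats Proposal 5 beats Proposal 6 beats Proposal 1, a majority cycle.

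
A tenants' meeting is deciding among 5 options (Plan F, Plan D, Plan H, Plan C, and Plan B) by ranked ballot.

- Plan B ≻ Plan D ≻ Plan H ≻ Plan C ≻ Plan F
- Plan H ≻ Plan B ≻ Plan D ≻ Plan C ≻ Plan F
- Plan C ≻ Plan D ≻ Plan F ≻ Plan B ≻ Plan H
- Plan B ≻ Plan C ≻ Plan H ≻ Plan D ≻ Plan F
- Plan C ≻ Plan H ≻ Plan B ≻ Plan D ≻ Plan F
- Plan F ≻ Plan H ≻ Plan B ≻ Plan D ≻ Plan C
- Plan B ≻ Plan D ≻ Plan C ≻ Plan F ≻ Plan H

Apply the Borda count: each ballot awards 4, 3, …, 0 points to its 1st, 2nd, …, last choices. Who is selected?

Borda scores:
  Plan F: 0 + 0 + 2 + 0 + 0 + 4 + 1 = 7
  Plan D: 3 + 2 + 3 + 1 + 1 + 1 + 3 = 14
  Plan H: 2 + 4 + 0 + 2 + 3 + 3 + 0 = 14
  Plan C: 1 + 1 + 4 + 3 + 4 + 0 + 2 = 15
  Plan B: 4 + 3 + 1 + 4 + 2 + 2 + 4 = 20
Plan B has the highest total.

Plan B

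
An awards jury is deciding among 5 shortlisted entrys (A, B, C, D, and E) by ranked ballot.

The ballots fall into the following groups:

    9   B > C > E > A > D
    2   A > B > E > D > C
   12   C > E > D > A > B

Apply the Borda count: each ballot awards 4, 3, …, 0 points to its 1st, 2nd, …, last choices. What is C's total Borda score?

Borda scores:
  A: 9·1 + 2·4 + 12·1 = 29
  B: 9·4 + 2·3 + 12·0 = 42
  C: 9·3 + 2·0 + 12·4 = 75
  D: 9·0 + 2·1 + 12·2 = 26
  E: 9·2 + 2·2 + 12·3 = 58

75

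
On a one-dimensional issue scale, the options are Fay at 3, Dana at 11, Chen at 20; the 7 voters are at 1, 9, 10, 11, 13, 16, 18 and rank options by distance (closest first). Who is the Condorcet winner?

Dana

With single-peaked preferences on a line, the Condorcet winner is the candidate closest to the median voter.
The median voter (position 11) is closest to Dana at 11.
Check: Dana vs Chen — voters closer to Dana: 5 of 7.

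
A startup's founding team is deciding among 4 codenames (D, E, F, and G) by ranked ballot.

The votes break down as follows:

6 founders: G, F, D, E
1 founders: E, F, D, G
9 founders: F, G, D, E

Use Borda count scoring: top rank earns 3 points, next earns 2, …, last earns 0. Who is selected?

Borda scores:
  D: 6·1 + 1 + 9·1 = 16
  E: 6·0 + 3 + 9·0 = 3
  F: 6·2 + 2 + 9·3 = 41
  G: 6·3 + 0 + 9·2 = 36
F has the highest total.

F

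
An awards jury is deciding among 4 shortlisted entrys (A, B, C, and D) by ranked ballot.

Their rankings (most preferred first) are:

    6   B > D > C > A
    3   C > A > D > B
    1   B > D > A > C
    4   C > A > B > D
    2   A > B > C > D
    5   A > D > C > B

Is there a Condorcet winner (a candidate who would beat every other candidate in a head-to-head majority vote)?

No

Head-to-head results (21 voters total):
A vs B: A wins 14–7.
A vs C: C wins 13–8.
A vs D: A wins 14–7.
B vs C: C wins 12–9.
B vs D: B wins 13–8.
C vs D: D wins 12–9.
No candidate beats all others: A beats D beats C beats A, a majority cycle.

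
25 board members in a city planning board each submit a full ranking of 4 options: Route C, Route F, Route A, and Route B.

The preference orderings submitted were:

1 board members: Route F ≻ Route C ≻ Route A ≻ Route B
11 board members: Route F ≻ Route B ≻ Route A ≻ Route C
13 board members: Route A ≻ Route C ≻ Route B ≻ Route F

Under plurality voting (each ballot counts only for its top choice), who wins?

Route A

First-place vote totals:
  Route C: 0
  Route F: 12
  Route A: 13
  Route B: 0
Route A has the most first-place votes.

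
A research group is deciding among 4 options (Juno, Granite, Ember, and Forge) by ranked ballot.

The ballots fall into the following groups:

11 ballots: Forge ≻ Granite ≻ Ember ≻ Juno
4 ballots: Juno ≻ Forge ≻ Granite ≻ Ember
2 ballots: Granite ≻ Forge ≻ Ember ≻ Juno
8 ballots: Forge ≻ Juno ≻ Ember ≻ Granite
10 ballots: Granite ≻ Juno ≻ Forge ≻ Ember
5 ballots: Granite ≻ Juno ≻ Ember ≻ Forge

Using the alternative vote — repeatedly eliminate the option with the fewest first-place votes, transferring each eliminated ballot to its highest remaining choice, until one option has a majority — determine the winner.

Round 1: Forge 19, Granite 17, Juno 4, Ember 0. Ember has the fewest and is eliminated.
Round 2: Forge 19, Granite 17, Juno 4. Juno has the fewest and is eliminated.
Round 3: Forge 23, Granite 17. Forge has a majority.

Forge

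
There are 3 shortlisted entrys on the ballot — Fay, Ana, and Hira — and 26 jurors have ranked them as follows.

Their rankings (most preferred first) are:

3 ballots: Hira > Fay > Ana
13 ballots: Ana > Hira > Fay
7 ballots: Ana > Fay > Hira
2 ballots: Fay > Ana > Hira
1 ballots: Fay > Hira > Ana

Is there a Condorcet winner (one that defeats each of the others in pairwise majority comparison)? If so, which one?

Head-to-head results (26 voters total):
Fay vs Ana: Ana wins 20–6.
Fay vs Hira: Hira wins 16–10.
Ana vs Hira: Ana wins 22–4.
Ana beats each rival — Fay (20–6), Hira (22–4) — so Ana is the Condorcet winner.

Ana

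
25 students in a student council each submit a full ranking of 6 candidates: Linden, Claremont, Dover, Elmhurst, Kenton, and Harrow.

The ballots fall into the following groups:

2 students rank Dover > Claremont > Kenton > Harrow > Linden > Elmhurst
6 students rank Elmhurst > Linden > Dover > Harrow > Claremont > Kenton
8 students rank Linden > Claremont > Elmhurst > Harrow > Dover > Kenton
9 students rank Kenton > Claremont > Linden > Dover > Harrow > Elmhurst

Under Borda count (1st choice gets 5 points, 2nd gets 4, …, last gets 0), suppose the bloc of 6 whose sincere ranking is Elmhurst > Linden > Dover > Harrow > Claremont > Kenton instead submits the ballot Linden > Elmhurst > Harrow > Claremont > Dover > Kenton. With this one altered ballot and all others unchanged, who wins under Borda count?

Linden

Borda totals with the altered ballot: Linden 99, Claremont 88, Dover 42, Elmhurst 48, Kenton 51, Harrow 47.
The winner is unchanged: still Linden.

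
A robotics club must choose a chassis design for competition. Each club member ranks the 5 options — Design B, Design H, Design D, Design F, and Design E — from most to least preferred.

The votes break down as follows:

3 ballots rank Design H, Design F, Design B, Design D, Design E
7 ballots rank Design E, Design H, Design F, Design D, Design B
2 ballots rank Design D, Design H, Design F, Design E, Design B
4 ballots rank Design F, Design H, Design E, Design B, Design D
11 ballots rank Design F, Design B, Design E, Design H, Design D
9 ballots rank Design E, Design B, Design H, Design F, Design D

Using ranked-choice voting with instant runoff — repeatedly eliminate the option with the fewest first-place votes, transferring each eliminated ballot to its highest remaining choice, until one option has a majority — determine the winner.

Round 1: Design E 16, Design F 15, Design H 3, Design D 2, Design B 0. Design B has the fewest and is eliminated.
Round 2: Design E 16, Design F 15, Design H 3, Design D 2. Design D has the fewest and is eliminated.
Round 3: Design E 16, Design F 15, Design H 5. Design H has the fewest and is eliminated.
Round 4: Design F 20, Design E 16. Design F has a majority.

Design F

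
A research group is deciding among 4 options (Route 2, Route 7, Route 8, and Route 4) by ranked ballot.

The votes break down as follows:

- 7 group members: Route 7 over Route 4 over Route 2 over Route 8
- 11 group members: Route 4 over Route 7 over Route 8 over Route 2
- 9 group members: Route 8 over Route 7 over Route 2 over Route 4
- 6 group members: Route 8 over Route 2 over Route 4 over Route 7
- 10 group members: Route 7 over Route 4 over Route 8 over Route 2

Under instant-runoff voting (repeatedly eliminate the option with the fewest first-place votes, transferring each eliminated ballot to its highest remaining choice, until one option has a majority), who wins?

Round 1: Route 7 17, Route 8 15, Route 4 11, Route 2 0. Route 2 has the fewest and is eliminated.
Round 2: Route 7 17, Route 8 15, Route 4 11. Route 4 has the fewest and is eliminated.
Round 3: Route 7 28, Route 8 15. Route 7 has a majority.

Route 7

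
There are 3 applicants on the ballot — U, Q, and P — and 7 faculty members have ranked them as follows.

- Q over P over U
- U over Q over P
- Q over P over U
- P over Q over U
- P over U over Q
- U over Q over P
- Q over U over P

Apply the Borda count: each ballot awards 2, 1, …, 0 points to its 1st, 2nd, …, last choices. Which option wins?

Borda scores:
  U: 0 + 2 + 0 + 0 + 1 + 2 + 1 = 6
  Q: 2 + 1 + 2 + 1 + 0 + 1 + 2 = 9
  P: 1 + 0 + 1 + 2 + 2 + 0 + 0 = 6
Q has the highest total.

Q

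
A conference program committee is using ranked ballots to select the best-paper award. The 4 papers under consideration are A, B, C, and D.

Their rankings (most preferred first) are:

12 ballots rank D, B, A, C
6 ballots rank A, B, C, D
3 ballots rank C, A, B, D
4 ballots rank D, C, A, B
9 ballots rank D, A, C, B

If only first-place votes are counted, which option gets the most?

D

First-place vote totals:
  A: 6
  B: 0
  C: 3
  D: 25
D has the most first-place votes.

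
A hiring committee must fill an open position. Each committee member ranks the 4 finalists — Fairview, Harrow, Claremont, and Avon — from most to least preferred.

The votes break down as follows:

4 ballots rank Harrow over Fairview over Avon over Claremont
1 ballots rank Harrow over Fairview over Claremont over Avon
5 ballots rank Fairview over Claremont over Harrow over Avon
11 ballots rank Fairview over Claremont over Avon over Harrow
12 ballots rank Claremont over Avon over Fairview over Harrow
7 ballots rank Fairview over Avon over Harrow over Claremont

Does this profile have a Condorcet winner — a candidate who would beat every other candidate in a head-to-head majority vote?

Head-to-head results (40 voters total):
Fairview vs Harrow: Fairview wins 35–5.
Fairview vs Claremont: Fairview wins 28–12.
Fairview vs Avon: Fairview wins 28–12.
Harrow vs Claremont: Claremont wins 28–12.
Harrow vs Avon: Avon wins 30–10.
Claremont vs Avon: Claremont wins 29–11.
Fairview beats each rival — Harrow (35–5), Claremont (28–12), Avon (28–12) — so Fairview is the Condorcet winner.

Yes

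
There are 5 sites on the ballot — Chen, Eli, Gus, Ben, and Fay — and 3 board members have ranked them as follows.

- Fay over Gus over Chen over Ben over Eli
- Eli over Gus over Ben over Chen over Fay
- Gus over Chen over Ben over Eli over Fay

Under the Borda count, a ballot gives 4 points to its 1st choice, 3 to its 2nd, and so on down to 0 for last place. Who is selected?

Gus

Borda scores:
  Chen: 2 + 1 + 3 = 6
  Eli: 0 + 4 + 1 = 5
  Gus: 3 + 3 + 4 = 10
  Ben: 1 + 2 + 2 = 5
  Fay: 4 + 0 + 0 = 4
Gus has the highest total.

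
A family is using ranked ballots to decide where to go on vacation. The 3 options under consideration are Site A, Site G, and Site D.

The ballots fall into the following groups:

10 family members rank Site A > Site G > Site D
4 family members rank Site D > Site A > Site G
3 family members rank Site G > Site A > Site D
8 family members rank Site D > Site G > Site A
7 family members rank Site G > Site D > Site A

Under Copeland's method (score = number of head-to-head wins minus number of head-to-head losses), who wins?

Pairwise results:
  Site A vs Site G: Site G wins 18–14.
  Site A vs Site D: Site D wins 19–13.
  Site G vs Site D: Site G wins 20–12.
Copeland scores (wins − losses):
  Site A: 0 − 2 = -2
  Site G: 2 − 0 = 2
  Site D: 1 − 1 = 0
Site G has the best Copeland score.

Site G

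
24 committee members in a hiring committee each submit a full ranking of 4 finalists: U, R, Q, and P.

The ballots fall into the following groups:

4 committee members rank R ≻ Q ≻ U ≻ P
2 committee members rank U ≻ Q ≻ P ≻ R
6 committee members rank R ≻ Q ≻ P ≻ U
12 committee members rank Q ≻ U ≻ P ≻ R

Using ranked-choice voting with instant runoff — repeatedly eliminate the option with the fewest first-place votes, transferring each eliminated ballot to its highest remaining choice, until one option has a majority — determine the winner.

Q

Round 1: Q 12, R 10, U 2, P 0. P has the fewest and is eliminated.
Round 2: Q 12, R 10, U 2. U has the fewest and is eliminated.
Round 3: Q 14, R 10. Q has a majority.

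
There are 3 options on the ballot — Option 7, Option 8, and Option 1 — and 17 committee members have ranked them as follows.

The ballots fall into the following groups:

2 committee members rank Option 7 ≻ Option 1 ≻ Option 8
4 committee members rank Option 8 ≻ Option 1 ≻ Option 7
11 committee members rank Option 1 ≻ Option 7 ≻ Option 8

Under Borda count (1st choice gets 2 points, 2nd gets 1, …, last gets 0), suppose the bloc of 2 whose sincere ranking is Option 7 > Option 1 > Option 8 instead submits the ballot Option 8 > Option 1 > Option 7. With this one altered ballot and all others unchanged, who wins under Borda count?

Borda totals with the altered ballot: Option 7 11, Option 8 12, Option 1 28.
The winner is unchanged: still Option 1.

Option 1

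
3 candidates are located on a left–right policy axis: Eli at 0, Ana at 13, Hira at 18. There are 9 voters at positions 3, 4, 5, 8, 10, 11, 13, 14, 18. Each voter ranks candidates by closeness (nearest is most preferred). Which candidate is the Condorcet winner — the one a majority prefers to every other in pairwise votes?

With single-peaked preferences on a line, the Condorcet winner is the candidate closest to the median voter.
The median voter (position 10) is closest to Ana at 13.
Check: Ana vs Hira — voters closer to Ana: 8 of 9.

Ana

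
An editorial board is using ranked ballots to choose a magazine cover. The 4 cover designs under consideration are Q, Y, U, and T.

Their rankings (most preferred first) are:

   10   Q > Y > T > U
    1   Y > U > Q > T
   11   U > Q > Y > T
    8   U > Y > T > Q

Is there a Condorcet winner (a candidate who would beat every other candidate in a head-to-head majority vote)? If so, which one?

U

Head-to-head results (30 voters total):
Q vs Y: Q wins 21–9.
Q vs U: U wins 20–10.
Q vs T: Q wins 22–8.
Y vs U: U wins 19–11.
Y vs T: Y wins 30–0.
U vs T: U wins 20–10.
U beats each rival — Q (20–10), Y (19–11), T (20–10) — so U is the Condorcet winner.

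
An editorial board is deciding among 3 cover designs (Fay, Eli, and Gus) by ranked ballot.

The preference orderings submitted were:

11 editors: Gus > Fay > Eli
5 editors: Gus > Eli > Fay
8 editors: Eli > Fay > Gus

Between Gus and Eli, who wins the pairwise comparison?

Ballots ranking Gus above Eli: 11+5 = 16.
Ballots ranking Eli above Gus: 8.
Gus wins the head-to-head, 16–8.

Gus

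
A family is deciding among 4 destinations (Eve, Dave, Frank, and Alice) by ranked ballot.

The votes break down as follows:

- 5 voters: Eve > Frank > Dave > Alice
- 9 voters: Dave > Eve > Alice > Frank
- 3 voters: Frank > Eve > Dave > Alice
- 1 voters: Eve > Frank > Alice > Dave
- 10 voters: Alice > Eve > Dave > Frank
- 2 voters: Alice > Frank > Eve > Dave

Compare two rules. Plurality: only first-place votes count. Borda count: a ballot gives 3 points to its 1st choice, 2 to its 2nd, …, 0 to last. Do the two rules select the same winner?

No

Plurality first-place counts: Eve 6, Dave 9, Frank 3, Alice 12 → Alice.
Borda totals: Eve 64, Dave 45, Frank 25, Alice 46 → Eve.
The two rules disagree: plurality picks Alice, Borda picks Eve.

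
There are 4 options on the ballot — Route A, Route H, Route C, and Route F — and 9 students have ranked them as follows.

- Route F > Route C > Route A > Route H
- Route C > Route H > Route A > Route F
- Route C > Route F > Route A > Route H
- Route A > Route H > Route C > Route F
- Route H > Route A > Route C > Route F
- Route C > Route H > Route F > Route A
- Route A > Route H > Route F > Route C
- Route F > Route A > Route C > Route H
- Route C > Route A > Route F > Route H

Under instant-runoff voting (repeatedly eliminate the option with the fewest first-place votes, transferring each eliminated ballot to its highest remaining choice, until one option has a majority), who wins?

Route C

Round 1: Route C 4, Route A 2, Route F 2, Route H 1. Route H has the fewest and is eliminated.
Round 2: Route C 4, Route A 3, Route F 2. Route F has the fewest and is eliminated.
Round 3: Route C 5, Route A 4. Route C has a majority.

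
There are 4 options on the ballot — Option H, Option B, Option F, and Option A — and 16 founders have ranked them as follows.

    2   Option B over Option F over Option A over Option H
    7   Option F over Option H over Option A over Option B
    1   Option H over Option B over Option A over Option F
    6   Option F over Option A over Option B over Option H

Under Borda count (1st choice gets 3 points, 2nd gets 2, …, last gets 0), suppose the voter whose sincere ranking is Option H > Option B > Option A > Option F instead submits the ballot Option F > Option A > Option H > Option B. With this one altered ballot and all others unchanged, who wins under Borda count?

Option F

Borda totals with the altered ballot: Option H 15, Option B 12, Option F 46, Option A 23.
The winner is unchanged: still Option F.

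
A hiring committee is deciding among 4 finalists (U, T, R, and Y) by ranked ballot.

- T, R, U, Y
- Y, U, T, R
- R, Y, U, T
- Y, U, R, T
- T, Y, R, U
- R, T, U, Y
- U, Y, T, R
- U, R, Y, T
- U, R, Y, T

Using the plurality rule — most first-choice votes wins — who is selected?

U

First-place vote totals:
  U: 3
  T: 2
  R: 2
  Y: 2
U has the most first-place votes.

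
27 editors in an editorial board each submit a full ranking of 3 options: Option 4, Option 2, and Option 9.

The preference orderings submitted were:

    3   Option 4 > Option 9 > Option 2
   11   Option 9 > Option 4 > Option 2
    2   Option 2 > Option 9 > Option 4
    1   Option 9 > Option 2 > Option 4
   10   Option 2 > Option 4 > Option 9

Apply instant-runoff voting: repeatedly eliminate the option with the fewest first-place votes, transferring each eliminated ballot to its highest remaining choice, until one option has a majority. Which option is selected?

Round 1: Option 2 12, Option 9 12, Option 4 3. Option 4 has the fewest and is eliminated.
Round 2: Option 9 15, Option 2 12. Option 9 has a majority.

Option 9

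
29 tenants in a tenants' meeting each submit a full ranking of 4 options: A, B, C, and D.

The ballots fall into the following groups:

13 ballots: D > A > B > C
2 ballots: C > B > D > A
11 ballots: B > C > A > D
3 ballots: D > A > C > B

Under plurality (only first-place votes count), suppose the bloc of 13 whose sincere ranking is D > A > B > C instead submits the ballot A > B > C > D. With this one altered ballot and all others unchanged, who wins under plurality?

A

First-place totals with the altered ballot: A 13, B 11, C 2, D 3.
The switch changes the winner from D to A.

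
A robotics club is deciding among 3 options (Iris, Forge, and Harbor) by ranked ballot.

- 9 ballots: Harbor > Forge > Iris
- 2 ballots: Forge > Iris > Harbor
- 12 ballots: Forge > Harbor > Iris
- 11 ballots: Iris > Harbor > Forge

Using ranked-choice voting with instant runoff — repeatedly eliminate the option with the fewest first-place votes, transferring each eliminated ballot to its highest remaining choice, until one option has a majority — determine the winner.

Forge

Round 1: Forge 14, Iris 11, Harbor 9. Harbor has the fewest and is eliminated.
Round 2: Forge 23, Iris 11. Forge has a majority.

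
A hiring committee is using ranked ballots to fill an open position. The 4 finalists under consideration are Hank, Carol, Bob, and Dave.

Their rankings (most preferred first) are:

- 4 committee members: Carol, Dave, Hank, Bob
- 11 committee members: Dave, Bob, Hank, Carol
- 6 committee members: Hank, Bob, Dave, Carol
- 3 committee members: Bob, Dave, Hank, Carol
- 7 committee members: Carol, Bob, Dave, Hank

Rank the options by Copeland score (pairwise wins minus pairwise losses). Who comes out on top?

Bob

Pairwise results:
  Hank vs Carol: Hank wins 20–11.
  Hank vs Bob: Bob wins 21–10.
  Hank vs Dave: Dave wins 25–6.
  Carol vs Bob: Bob wins 20–11.
  Carol vs Dave: Dave wins 20–11.
  Bob vs Dave: Bob wins 16–15.
Copeland scores (wins − losses):
  Hank: 1 − 2 = -1
  Carol: 0 − 3 = -3
  Bob: 3 − 0 = 3
  Dave: 2 − 1 = 1
Bob has the best Copeland score.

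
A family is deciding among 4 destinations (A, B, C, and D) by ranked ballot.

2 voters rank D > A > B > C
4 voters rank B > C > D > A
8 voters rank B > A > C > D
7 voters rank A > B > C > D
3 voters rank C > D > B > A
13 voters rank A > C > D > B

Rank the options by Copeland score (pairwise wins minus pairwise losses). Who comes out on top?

A

Pairwise results:
  A vs B: A wins 22–15.
  A vs C: A wins 30–7.
  A vs D: A wins 28–9.
  B vs C: B wins 21–16.
  B vs D: B wins 19–18.
  C vs D: C wins 35–2.
Copeland scores (wins − losses):
  A: 3 − 0 = 3
  B: 2 − 1 = 1
  C: 1 − 2 = -1
  D: 0 − 3 = -3
A has the best Copeland score.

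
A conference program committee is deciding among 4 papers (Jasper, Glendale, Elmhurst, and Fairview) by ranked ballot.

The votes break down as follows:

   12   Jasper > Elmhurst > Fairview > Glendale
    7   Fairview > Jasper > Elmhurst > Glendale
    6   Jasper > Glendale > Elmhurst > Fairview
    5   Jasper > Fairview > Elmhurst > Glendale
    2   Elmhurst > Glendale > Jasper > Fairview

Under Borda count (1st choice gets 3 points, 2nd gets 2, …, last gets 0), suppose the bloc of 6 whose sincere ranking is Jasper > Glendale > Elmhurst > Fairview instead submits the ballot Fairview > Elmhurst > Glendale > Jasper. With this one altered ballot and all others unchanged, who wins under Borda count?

Borda totals with the altered ballot: Jasper 67, Glendale 10, Elmhurst 54, Fairview 61.
The winner is unchanged: still Jasper.

Jasper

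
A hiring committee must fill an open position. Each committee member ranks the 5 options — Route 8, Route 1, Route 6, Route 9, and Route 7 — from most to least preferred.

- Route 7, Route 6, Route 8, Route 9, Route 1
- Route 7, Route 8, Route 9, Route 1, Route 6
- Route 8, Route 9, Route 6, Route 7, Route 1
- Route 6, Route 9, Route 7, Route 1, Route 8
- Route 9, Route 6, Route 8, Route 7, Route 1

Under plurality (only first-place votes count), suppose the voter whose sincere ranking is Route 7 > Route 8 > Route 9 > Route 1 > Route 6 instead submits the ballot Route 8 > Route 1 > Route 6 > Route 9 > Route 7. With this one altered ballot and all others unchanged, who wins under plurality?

First-place totals with the altered ballot: Route 8 2, Route 1 0, Route 6 1, Route 9 1, Route 7 1.
The switch changes the winner from Route 7 to Route 8.

Route 8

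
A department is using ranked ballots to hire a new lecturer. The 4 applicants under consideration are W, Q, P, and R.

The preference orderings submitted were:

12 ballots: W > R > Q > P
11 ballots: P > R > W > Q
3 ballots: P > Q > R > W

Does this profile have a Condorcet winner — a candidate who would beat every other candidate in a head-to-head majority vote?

Yes

Head-to-head results (26 voters total):
W vs Q: W wins 23–3.
W vs P: P wins 14–12.
W vs R: R wins 14–12.
Q vs P: P wins 14–12.
Q vs R: R wins 23–3.
P vs R: P wins 14–12.
P beats each rival — W (14–12), Q (14–12), R (14–12) — so P is the Condorcet winner.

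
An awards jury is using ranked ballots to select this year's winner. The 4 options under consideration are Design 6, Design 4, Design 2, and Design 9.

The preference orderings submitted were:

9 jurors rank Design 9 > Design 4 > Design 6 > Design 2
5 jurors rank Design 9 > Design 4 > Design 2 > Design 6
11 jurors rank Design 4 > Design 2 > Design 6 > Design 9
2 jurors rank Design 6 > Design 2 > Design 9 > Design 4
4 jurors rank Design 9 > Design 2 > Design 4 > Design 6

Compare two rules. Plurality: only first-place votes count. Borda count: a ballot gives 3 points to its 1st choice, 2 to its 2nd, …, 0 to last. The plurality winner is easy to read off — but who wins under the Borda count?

Design 4

Plurality first-place counts: Design 6 2, Design 4 11, Design 2 0, Design 9 18 → Design 9.
Borda totals: Design 6 26, Design 4 65, Design 2 39, Design 9 56 → Design 4.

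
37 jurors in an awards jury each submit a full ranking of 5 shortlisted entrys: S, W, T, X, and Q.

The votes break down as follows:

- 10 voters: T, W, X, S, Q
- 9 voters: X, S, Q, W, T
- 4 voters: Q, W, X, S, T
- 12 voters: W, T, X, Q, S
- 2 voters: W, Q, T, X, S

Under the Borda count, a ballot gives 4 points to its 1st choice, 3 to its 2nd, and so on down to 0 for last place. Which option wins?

Borda scores:
  S: 10·1 + 9·3 + 4·1 + 12·0 + 2·0 = 41
  W: 10·3 + 9·1 + 4·3 + 12·4 + 2·4 = 107
  T: 10·4 + 9·0 + 4·0 + 12·3 + 2·2 = 80
  X: 10·2 + 9·4 + 4·2 + 12·2 + 2·1 = 90
  Q: 10·0 + 9·2 + 4·4 + 12·1 + 2·3 = 52
W has the highest total.

W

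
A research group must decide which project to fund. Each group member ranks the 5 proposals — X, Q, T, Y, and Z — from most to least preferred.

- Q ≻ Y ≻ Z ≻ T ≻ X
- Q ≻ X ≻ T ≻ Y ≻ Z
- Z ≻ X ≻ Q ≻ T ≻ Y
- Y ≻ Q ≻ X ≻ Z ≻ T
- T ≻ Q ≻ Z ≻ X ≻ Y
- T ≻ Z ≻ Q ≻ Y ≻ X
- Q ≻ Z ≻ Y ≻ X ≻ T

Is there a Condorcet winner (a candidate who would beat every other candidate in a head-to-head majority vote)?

Yes

Head-to-head results (7 voters total):
X vs Q: Q wins 6–1.
X vs T: X wins 4–3.
X vs Y: Y wins 4–3.
X vs Z: Z wins 5–2.
Q vs T: Q wins 5–2.
Q vs Y: Q wins 6–1.
Q vs Z: Q wins 5–2.
T vs Y: T wins 4–3.
T vs Z: Z wins 4–3.
Y vs Z: Z wins 4–3.
Q beats each rival — X (6–1), T (5–2), Y (6–1), Z (5–2) — so Q is the Condorcet winner.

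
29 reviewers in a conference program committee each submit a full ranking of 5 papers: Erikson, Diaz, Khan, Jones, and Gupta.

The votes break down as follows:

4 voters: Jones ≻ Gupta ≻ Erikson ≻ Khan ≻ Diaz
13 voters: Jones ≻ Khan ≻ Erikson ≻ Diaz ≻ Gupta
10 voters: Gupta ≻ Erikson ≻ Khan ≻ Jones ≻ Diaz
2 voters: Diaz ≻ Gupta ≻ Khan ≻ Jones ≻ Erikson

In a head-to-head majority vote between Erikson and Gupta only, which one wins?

Gupta

Ballots ranking Erikson above Gupta: 13.
Ballots ranking Gupta above Erikson: 4+10+2 = 16.
Gupta wins the head-to-head, 16–13.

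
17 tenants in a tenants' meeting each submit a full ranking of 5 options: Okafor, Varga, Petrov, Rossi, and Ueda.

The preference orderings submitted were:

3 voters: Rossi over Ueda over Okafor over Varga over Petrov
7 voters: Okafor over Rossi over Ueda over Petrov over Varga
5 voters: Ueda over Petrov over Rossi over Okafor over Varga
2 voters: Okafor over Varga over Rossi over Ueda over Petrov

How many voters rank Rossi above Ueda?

12

Ballots ranking Rossi above Ueda: 3+7+2 = 12.
Ballots ranking Ueda above Rossi: 5.
So 12 of 17 voters prefer Rossi to Ueda.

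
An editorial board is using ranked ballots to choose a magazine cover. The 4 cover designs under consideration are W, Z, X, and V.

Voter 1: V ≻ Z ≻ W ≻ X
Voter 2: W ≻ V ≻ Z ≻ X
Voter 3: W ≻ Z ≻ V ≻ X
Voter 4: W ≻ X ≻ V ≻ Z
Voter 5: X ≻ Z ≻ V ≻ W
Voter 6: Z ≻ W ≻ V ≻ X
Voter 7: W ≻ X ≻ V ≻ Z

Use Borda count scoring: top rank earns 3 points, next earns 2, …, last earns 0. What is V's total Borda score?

Borda scores:
  W: 1 + 3 + 3 + 3 + 0 + 2 + 3 = 15
  Z: 2 + 1 + 2 + 0 + 2 + 3 + 0 = 10
  X: 0 + 0 + 0 + 2 + 3 + 0 + 2 = 7
  V: 3 + 2 + 1 + 1 + 1 + 1 + 1 = 10

10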